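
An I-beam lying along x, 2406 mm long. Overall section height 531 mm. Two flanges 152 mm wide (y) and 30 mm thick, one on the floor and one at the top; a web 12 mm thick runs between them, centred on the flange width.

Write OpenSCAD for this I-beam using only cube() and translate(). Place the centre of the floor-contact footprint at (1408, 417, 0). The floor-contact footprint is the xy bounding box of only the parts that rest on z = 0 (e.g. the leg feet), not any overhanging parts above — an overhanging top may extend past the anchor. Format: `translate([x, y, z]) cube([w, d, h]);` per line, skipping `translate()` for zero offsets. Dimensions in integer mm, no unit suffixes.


translate([205, 341, 0]) cube([2406, 152, 30]);
translate([205, 411, 30]) cube([2406, 12, 471]);
translate([205, 341, 501]) cube([2406, 152, 30]);


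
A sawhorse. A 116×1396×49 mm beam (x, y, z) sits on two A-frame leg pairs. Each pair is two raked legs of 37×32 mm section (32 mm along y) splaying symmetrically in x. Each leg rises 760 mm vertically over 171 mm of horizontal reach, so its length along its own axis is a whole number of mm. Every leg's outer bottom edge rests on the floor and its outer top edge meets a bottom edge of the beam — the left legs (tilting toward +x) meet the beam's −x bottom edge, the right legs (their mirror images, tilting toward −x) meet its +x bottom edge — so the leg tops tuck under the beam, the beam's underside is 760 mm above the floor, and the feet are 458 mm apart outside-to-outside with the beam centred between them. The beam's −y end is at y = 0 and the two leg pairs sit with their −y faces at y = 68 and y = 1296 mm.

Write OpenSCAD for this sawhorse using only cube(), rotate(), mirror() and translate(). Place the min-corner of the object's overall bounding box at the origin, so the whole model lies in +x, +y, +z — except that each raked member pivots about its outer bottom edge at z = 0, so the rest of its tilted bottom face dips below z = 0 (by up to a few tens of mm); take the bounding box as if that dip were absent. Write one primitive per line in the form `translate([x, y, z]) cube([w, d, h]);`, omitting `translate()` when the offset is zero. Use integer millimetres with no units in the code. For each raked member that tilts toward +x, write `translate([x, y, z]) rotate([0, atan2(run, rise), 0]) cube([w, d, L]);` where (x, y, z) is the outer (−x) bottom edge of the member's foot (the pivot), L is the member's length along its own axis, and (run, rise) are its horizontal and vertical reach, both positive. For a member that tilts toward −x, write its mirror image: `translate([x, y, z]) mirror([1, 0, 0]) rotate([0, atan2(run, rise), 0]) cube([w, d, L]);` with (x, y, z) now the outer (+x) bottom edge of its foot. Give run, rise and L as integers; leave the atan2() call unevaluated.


translate([171, 0, 760]) cube([116, 1396, 49]);
translate([0, 68, 0]) rotate([0, atan2(171, 760), 0]) cube([37, 32, 779]);
translate([458, 68, 0]) mirror([1, 0, 0]) rotate([0, atan2(171, 760), 0]) cube([37, 32, 779]);
translate([0, 1296, 0]) rotate([0, atan2(171, 760), 0]) cube([37, 32, 779]);
translate([458, 1296, 0]) mirror([1, 0, 0]) rotate([0, atan2(171, 760), 0]) cube([37, 32, 779]);


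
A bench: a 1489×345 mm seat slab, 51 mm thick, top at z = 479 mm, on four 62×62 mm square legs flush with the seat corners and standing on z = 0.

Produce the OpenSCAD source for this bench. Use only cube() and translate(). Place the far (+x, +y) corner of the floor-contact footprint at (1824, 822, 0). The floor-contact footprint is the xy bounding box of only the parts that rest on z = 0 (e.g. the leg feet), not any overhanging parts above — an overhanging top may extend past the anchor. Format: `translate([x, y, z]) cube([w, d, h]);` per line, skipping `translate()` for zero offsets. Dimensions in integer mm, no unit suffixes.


// leg_h = 479 − 51 = 428
translate([335, 477, 428]) cube([1489, 345, 51]);
translate([335, 477, 0]) cube([62, 62, 428]);
translate([335, 760, 0]) cube([62, 62, 428]);
translate([1762, 477, 0]) cube([62, 62, 428]);
translate([1762, 760, 0]) cube([62, 62, 428]);


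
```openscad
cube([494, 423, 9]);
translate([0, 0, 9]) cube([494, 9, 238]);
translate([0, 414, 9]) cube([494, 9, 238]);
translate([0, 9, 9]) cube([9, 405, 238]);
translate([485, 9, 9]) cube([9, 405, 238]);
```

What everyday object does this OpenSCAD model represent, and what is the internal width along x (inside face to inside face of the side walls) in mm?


An open box. The internal width is 476 mm.

A 494×423 base slab with four walls standing on it — an open box. The base is 494 mm wide and the walls are 9 mm thick, so the internal width is 494 − 2 × 9 = 476 mm.


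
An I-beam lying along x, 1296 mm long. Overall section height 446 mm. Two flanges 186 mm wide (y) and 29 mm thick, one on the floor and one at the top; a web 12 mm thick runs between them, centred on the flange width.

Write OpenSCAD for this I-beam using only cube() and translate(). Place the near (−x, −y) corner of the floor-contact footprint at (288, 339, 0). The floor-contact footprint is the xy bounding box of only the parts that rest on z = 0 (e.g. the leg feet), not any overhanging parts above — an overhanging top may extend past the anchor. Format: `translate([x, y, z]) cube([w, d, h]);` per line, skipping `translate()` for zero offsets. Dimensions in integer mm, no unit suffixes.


translate([288, 339, 0]) cube([1296, 186, 29]);
translate([288, 426, 29]) cube([1296, 12, 388]);
translate([288, 339, 417]) cube([1296, 186, 29]);


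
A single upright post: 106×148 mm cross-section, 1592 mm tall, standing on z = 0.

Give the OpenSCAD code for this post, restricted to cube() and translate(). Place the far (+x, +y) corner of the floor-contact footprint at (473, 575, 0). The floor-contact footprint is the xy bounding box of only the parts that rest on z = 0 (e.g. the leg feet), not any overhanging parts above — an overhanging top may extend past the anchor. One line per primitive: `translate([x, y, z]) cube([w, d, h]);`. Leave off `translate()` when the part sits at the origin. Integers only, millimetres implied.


translate([367, 427, 0]) cube([106, 148, 1592]);


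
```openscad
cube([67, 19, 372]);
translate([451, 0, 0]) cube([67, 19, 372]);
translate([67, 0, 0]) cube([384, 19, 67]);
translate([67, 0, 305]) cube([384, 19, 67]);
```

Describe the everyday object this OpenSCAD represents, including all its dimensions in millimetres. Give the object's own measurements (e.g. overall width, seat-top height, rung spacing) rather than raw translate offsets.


A rectangular picture frame lying in the x–z plane (depth along y). The opening is 384 mm wide (x) by 238 mm tall (z), surrounded by a border 67 mm wide on all four sides. The frame is 19 mm deep and is made of two full-height vertical stiles with two horizontal rails fitted between them.


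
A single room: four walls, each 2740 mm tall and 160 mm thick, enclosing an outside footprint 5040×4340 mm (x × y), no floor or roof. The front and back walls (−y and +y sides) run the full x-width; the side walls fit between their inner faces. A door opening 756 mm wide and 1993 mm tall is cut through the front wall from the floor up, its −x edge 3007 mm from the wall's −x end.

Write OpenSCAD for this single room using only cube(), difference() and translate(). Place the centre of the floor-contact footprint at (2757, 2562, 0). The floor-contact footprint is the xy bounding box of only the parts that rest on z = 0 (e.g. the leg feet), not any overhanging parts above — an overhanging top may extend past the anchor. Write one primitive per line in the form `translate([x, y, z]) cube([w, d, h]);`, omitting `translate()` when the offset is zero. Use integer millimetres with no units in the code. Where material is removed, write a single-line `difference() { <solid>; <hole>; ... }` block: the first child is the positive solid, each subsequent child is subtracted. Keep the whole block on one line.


difference() { translate([237, 392, 0]) cube([5040, 160, 2740]); translate([3244, 392, 0]) cube([756, 160, 1993]); }
translate([237, 4572, 0]) cube([5040, 160, 2740]);
translate([237, 552, 0]) cube([160, 4020, 2740]);
translate([5117, 552, 0]) cube([160, 4020, 2740]);


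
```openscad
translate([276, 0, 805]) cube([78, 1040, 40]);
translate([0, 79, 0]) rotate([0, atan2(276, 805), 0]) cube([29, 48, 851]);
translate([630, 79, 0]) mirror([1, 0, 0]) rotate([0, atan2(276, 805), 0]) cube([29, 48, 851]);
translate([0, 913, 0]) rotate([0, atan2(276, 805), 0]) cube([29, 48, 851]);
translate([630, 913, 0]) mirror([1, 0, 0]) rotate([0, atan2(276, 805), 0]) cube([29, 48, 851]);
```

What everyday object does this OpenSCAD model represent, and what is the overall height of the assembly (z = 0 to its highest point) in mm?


A sawhorse. The overall height is 845 mm.

A beam across two mirrored pairs of raked legs — a sawhorse. The beam's underside is at z = 805 (matching the legs' vertical rise in atan2(276, 805)) and the beam is 40 mm tall, so its top is at 805 + 40 = 845 mm. The raked legs top out at the beam's underside, so that is the highest point.


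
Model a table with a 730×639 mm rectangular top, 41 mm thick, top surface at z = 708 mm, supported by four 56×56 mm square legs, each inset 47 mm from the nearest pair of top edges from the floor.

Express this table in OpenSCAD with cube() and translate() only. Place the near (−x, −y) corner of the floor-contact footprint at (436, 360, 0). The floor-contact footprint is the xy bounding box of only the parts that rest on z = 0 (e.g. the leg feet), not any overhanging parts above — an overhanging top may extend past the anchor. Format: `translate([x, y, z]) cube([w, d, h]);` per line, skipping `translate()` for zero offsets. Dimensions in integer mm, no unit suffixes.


// leg_h = 708 - 41 = 667
translate([389, 313, 667]) cube([730, 639, 41]);
translate([436, 360, 0]) cube([56, 56, 667]);
translate([1016, 360, 0]) cube([56, 56, 667]);
translate([436, 849, 0]) cube([56, 56, 667]);
translate([1016, 849, 0]) cube([56, 56, 667]);


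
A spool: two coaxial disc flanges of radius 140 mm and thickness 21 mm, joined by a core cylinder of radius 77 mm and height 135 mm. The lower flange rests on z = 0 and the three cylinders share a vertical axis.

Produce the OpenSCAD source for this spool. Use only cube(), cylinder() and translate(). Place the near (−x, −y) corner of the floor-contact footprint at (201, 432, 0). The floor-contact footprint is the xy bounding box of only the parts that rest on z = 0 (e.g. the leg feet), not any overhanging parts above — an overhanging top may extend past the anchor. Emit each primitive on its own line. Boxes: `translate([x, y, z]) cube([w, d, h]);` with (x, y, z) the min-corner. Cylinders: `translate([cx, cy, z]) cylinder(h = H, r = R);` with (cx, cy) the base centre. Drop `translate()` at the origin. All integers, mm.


translate([341, 572, 0]) cylinder(h = 21, r = 140);
translate([341, 572, 21]) cylinder(h = 135, r = 77);
translate([341, 572, 156]) cylinder(h = 21, r = 140);


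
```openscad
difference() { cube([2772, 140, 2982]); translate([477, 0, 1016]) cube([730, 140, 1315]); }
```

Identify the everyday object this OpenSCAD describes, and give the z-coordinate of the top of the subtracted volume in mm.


A wall with a window opening. The window head height is 2331 mm.

A wall with a rectangular opening subtracted — a window. Sill at z = 1016, opening 1315 mm tall, so the head is at 1016 + 1315 = 2331 mm.


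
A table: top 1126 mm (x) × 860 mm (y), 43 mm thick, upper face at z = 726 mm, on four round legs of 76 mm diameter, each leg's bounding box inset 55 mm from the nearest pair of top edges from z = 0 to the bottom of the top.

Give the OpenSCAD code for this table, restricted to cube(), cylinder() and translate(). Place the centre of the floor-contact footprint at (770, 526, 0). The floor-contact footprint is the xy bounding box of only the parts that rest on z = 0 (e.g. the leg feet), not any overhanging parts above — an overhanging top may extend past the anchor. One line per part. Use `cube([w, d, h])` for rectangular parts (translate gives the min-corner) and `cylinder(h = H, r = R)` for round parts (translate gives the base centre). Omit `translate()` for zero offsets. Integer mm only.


// leg_h = 726 - 43 = 683
translate([207, 96, 683]) cube([1126, 860, 43]);
translate([300, 189, 0]) cylinder(h = 683, r = 38);
translate([1240, 189, 0]) cylinder(h = 683, r = 38);
translate([300, 863, 0]) cylinder(h = 683, r = 38);
translate([1240, 863, 0]) cylinder(h = 683, r = 38);


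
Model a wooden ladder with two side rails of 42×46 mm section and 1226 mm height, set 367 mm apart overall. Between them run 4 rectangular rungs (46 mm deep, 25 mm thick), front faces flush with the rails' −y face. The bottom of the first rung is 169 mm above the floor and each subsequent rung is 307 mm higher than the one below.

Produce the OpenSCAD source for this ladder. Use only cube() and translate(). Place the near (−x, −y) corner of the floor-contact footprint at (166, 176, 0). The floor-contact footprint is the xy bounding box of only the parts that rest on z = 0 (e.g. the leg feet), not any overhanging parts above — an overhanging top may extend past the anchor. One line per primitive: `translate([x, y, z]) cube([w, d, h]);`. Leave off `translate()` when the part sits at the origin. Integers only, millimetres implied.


translate([166, 176, 0]) cube([42, 46, 1226]);
translate([491, 176, 0]) cube([42, 46, 1226]);
translate([208, 176, 169]) cube([283, 46, 25]);
translate([208, 176, 476]) cube([283, 46, 25]);
translate([208, 176, 783]) cube([283, 46, 25]);
translate([208, 176, 1090]) cube([283, 46, 25]);


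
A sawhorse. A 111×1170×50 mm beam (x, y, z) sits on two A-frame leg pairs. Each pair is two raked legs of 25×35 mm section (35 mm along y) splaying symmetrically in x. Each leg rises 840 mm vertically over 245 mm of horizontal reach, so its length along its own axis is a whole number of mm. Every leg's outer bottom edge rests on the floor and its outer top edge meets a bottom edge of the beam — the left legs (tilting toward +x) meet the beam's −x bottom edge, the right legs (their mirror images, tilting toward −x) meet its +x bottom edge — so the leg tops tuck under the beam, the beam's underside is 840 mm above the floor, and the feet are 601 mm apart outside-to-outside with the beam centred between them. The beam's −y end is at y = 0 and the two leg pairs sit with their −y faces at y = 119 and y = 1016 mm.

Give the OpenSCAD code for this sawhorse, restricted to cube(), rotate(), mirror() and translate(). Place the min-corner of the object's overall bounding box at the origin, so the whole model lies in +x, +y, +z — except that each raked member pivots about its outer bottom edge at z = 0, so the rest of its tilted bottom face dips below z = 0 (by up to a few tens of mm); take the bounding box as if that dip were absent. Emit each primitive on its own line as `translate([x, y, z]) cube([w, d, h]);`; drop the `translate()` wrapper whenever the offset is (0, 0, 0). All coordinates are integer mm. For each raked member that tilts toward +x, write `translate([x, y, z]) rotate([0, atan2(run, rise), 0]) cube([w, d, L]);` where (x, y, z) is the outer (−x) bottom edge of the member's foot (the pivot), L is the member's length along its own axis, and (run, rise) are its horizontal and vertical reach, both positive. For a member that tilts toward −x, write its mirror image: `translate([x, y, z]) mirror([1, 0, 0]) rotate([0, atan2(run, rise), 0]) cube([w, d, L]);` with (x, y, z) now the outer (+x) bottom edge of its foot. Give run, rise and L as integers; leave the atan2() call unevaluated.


// leg length = √(245² + 840²) = 875
// right-leg outer foot x = 2·245 + 111 = 601
// beam min-corner = (245, 0, 840)
translate([245, 0, 840]) cube([111, 1170, 50]);
translate([0, 119, 0]) rotate([0, atan2(245, 840), 0]) cube([25, 35, 875]);
translate([601, 119, 0]) mirror([1, 0, 0]) rotate([0, atan2(245, 840), 0]) cube([25, 35, 875]);
translate([0, 1016, 0]) rotate([0, atan2(245, 840), 0]) cube([25, 35, 875]);
translate([601, 1016, 0]) mirror([1, 0, 0]) rotate([0, atan2(245, 840), 0]) cube([25, 35, 875]);


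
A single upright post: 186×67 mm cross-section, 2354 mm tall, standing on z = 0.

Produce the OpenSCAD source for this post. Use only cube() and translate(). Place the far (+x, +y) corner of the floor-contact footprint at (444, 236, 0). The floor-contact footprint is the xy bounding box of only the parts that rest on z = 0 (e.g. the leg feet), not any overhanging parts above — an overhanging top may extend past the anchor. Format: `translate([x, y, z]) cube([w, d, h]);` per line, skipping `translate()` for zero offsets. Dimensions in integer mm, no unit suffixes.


translate([258, 169, 0]) cube([186, 67, 2354]);


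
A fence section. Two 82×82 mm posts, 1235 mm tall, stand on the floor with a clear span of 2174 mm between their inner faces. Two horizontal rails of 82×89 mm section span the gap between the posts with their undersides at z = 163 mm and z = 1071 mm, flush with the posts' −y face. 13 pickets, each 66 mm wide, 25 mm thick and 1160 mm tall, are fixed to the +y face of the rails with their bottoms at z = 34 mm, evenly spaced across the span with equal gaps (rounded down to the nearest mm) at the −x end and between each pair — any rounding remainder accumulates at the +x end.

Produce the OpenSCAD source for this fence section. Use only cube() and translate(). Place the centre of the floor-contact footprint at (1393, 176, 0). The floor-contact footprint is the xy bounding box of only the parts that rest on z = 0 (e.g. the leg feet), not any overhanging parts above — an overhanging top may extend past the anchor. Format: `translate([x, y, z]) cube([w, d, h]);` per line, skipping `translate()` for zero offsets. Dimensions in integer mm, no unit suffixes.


translate([224, 135, 0]) cube([82, 82, 1235]);
translate([2480, 135, 0]) cube([82, 82, 1235]);
translate([306, 135, 163]) cube([2174, 82, 89]);
translate([306, 135, 1071]) cube([2174, 82, 89]);
translate([400, 217, 34]) cube([66, 25, 1160]);
translate([560, 217, 34]) cube([66, 25, 1160]);
translate([720, 217, 34]) cube([66, 25, 1160]);
translate([880, 217, 34]) cube([66, 25, 1160]);
translate([1040, 217, 34]) cube([66, 25, 1160]);
translate([1200, 217, 34]) cube([66, 25, 1160]);
translate([1360, 217, 34]) cube([66, 25, 1160]);
translate([1520, 217, 34]) cube([66, 25, 1160]);
translate([1680, 217, 34]) cube([66, 25, 1160]);
translate([1840, 217, 34]) cube([66, 25, 1160]);
translate([2000, 217, 34]) cube([66, 25, 1160]);
translate([2160, 217, 34]) cube([66, 25, 1160]);
translate([2320, 217, 34]) cube([66, 25, 1160]);


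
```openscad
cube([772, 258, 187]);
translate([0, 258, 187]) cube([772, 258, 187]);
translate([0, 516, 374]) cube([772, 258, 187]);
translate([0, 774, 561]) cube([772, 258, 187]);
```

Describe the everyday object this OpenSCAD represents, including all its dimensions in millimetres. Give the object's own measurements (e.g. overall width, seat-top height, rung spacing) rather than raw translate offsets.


A straight staircase of 4 solid steps. Each step is 772 mm wide (x), 258 mm deep (y, the going) and 187 mm tall (the rise). The first step rests on the floor; each subsequent step sits one going further in +y and one rise higher in +z, directly behind and above the previous step with no overlap.


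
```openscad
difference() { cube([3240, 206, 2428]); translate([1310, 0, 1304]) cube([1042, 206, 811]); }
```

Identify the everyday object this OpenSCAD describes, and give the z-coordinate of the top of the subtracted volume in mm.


A wall with a window opening. The window head height is 2115 mm.

A wall with a rectangular opening subtracted — a window. Sill at z = 1304, opening 811 mm tall, so the head is at 1304 + 811 = 2115 mm.


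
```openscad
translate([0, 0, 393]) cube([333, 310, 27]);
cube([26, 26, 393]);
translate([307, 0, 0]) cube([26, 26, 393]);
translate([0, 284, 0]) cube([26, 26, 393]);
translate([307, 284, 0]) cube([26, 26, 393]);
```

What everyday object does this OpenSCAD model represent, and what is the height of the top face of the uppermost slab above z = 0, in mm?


A stool. The seat height is 420 mm.

A 333×310×27 slab at z = 393 on four corner posts — a stool. The seat top is 393 + 27 = 420 mm.


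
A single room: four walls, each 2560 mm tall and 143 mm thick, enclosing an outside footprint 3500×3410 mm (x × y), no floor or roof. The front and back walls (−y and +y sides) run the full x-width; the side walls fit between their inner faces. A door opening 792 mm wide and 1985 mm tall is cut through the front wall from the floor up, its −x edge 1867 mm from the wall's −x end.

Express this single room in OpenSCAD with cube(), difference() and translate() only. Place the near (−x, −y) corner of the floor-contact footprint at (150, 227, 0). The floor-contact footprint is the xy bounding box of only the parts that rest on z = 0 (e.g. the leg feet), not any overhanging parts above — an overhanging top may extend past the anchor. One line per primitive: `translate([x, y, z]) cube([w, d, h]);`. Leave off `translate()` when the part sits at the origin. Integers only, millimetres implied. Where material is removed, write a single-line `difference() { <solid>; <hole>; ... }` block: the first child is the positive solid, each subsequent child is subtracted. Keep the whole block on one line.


difference() { translate([150, 227, 0]) cube([3500, 143, 2560]); translate([2017, 227, 0]) cube([792, 143, 1985]); }
translate([150, 3494, 0]) cube([3500, 143, 2560]);
translate([150, 370, 0]) cube([143, 3124, 2560]);
translate([3507, 370, 0]) cube([143, 3124, 2560]);


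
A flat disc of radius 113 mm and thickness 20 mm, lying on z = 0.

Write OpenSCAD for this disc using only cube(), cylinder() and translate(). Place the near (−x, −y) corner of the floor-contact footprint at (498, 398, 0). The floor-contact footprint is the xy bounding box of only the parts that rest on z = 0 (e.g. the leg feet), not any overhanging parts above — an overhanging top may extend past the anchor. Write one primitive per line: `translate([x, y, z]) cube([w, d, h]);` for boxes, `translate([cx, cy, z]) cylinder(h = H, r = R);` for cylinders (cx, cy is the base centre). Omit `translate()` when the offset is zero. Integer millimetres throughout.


translate([611, 511, 0]) cylinder(h = 20, r = 113);


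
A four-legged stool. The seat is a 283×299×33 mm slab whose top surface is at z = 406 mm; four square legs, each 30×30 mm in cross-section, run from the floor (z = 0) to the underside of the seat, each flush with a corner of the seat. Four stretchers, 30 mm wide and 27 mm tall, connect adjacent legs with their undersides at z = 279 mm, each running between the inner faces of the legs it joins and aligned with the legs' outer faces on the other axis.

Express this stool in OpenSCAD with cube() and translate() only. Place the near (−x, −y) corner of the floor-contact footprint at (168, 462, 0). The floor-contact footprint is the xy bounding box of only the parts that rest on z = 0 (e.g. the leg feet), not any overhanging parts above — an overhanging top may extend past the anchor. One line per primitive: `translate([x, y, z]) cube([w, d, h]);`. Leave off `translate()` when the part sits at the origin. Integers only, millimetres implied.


translate([168, 462, 373]) cube([283, 299, 33]);
translate([168, 462, 0]) cube([30, 30, 373]);
translate([421, 462, 0]) cube([30, 30, 373]);
translate([168, 731, 0]) cube([30, 30, 373]);
translate([421, 731, 0]) cube([30, 30, 373]);
translate([198, 462, 279]) cube([223, 30, 27]);
translate([198, 731, 279]) cube([223, 30, 27]);
translate([168, 492, 279]) cube([30, 239, 27]);
translate([421, 492, 279]) cube([30, 239, 27]);


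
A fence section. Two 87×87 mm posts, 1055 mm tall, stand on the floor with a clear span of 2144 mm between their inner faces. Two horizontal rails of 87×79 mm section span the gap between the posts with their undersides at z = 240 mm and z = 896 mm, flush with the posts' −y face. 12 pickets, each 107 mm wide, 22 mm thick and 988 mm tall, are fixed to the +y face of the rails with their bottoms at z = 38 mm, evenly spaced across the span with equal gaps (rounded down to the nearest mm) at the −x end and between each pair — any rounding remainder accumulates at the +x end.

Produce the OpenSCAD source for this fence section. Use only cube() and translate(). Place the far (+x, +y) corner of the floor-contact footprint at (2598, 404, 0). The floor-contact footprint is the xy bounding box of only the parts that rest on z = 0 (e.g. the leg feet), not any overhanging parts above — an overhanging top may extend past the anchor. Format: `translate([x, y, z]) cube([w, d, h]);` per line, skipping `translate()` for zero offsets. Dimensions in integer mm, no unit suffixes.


translate([280, 317, 0]) cube([87, 87, 1055]);
translate([2511, 317, 0]) cube([87, 87, 1055]);
translate([367, 317, 240]) cube([2144, 87, 79]);
translate([367, 317, 896]) cube([2144, 87, 79]);
translate([433, 404, 38]) cube([107, 22, 988]);
translate([606, 404, 38]) cube([107, 22, 988]);
translate([779, 404, 38]) cube([107, 22, 988]);
translate([952, 404, 38]) cube([107, 22, 988]);
translate([1125, 404, 38]) cube([107, 22, 988]);
translate([1298, 404, 38]) cube([107, 22, 988]);
translate([1471, 404, 38]) cube([107, 22, 988]);
translate([1644, 404, 38]) cube([107, 22, 988]);
translate([1817, 404, 38]) cube([107, 22, 988]);
translate([1990, 404, 38]) cube([107, 22, 988]);
translate([2163, 404, 38]) cube([107, 22, 988]);
translate([2336, 404, 38]) cube([107, 22, 988]);


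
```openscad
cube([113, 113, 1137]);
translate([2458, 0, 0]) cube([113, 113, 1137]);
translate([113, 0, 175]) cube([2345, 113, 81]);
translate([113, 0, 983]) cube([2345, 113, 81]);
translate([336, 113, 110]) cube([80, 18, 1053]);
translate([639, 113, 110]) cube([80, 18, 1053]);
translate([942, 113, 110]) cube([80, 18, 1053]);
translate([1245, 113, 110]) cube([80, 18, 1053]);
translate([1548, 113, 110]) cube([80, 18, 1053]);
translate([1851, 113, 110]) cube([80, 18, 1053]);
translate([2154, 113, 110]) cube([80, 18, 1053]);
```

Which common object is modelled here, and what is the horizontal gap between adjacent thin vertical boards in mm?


A fence section. The picket gap is 223 mm.

Two posts, two rails, 7 pickets — a fence section. Span 2345 mm holds 7 pickets of 80 mm with 8 equal gaps: ⌊(2345 − 7·80) / 8⌋ = 223 mm.


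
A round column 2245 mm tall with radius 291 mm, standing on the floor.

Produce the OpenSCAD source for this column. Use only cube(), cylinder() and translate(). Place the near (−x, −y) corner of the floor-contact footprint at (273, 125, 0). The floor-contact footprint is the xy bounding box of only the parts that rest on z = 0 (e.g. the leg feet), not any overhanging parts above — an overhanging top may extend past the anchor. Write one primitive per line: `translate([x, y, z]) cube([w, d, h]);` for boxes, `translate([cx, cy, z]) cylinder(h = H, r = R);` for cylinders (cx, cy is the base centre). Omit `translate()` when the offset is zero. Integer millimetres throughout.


translate([564, 416, 0]) cylinder(h = 2245, r = 291);


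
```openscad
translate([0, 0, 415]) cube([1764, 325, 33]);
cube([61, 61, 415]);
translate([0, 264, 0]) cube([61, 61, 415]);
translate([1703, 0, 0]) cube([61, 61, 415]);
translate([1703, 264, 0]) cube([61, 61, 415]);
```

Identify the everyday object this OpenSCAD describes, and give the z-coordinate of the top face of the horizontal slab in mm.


A bench. The seat-top height is 448 mm.

A long slab on four corner posts — a bench. The slab sits at z = 415 with thickness 33, so the top is 415 + 33 = 448 mm.


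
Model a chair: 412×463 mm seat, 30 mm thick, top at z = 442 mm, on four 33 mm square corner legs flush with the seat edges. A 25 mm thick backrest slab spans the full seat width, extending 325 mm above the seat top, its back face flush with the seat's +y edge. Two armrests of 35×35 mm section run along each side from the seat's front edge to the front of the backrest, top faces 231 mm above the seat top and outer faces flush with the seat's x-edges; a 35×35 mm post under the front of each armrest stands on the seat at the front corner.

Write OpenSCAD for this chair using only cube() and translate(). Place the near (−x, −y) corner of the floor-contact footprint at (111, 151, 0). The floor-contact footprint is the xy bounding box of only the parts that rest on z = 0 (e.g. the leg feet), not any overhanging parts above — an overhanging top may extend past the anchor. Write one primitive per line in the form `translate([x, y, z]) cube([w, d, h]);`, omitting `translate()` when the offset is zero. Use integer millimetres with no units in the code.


translate([111, 151, 412]) cube([412, 463, 30]);
translate([111, 151, 0]) cube([33, 33, 412]);
translate([490, 151, 0]) cube([33, 33, 412]);
translate([111, 581, 0]) cube([33, 33, 412]);
translate([490, 581, 0]) cube([33, 33, 412]);
translate([111, 589, 442]) cube([412, 25, 325]);
translate([111, 151, 638]) cube([35, 438, 35]);
translate([488, 151, 638]) cube([35, 438, 35]);
translate([111, 151, 442]) cube([35, 35, 196]);
translate([488, 151, 442]) cube([35, 35, 196]);


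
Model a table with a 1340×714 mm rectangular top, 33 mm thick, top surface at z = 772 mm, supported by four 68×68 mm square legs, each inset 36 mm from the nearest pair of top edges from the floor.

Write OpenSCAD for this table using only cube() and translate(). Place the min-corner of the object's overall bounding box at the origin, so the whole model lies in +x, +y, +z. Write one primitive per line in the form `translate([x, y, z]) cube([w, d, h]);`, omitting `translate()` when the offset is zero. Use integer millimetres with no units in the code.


translate([0, 0, 739]) cube([1340, 714, 33]);
translate([36, 36, 0]) cube([68, 68, 739]);
translate([1236, 36, 0]) cube([68, 68, 739]);
translate([36, 610, 0]) cube([68, 68, 739]);
translate([1236, 610, 0]) cube([68, 68, 739]);


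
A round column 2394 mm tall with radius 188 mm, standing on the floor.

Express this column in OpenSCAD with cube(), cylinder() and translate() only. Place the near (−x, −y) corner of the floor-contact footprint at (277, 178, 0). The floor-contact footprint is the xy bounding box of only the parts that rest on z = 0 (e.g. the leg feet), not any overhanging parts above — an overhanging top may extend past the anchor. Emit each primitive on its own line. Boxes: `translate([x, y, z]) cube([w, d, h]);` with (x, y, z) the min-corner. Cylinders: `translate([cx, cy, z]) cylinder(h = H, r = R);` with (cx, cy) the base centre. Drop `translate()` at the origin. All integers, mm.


translate([465, 366, 0]) cylinder(h = 2394, r = 188);


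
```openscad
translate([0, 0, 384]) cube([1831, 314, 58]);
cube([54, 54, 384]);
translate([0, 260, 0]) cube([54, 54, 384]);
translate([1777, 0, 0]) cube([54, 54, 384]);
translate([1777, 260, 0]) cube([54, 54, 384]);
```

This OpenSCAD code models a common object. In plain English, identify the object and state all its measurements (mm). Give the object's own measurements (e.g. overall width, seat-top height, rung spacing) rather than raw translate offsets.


A bench: a 1831×314 mm seat slab, 58 mm thick, top at z = 442 mm, on four 54×54 mm square legs flush with the seat corners and standing on z = 0.


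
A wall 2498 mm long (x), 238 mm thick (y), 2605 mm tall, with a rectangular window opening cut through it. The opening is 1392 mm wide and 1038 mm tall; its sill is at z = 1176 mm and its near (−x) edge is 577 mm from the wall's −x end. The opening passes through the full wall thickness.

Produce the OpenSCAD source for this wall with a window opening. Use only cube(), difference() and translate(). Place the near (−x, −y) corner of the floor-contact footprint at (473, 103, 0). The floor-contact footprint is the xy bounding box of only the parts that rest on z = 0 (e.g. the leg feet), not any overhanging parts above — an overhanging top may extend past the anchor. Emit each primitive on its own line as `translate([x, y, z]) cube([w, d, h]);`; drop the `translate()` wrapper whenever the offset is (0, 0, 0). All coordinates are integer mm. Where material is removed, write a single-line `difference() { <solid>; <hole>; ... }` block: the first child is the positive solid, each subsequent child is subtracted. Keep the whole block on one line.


difference() { translate([473, 103, 0]) cube([2498, 238, 2605]); translate([1050, 103, 1176]) cube([1392, 238, 1038]); }


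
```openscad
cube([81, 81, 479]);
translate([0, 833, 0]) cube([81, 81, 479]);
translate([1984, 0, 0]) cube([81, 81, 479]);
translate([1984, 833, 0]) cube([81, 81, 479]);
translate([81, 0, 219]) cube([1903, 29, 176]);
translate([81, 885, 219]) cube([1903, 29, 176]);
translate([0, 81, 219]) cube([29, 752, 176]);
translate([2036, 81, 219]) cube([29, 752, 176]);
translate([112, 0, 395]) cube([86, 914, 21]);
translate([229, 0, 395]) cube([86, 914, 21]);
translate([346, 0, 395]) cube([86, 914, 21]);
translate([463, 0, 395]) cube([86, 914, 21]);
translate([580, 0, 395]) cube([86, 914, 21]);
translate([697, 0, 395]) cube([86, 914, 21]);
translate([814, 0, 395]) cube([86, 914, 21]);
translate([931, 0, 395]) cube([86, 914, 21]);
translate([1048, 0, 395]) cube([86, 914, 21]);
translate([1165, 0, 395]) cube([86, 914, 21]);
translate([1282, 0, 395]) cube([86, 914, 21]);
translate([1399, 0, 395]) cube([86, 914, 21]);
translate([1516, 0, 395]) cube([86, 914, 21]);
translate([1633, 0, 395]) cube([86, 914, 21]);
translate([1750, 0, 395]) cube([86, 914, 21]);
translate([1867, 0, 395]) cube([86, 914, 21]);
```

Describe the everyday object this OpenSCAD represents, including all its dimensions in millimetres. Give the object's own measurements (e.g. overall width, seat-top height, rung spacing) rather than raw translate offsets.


A bed frame 2065 mm long (x) by 914 mm wide (y). Four 81×81 mm corner posts, 479 mm tall, at the corners of the footprint. Four rails of 29 mm thickness and 176 mm height run between adjacent posts with their undersides at z = 219 mm, their outer faces flush with the outside of the frame (the two x-running rails run between the posts' inner faces; the two y-running rails run between the posts' inner faces). 16 slats, each 86 mm wide (x) and 21 mm thick, lie across the top of the two x-running rails, running the full 914 mm width of the frame in y; along x they sit between the end posts with a 31 mm gap after the −x posts and between neighbouring slats and before the +x posts.


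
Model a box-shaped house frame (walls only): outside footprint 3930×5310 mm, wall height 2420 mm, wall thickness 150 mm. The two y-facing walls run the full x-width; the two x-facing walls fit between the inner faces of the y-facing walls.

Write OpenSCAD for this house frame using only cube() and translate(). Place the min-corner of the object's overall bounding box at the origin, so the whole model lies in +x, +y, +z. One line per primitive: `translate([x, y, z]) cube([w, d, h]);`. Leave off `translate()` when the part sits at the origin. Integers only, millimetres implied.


cube([3930, 150, 2420]);
translate([0, 5160, 0]) cube([3930, 150, 2420]);
translate([0, 150, 0]) cube([150, 5010, 2420]);
translate([3780, 150, 0]) cube([150, 5010, 2420]);


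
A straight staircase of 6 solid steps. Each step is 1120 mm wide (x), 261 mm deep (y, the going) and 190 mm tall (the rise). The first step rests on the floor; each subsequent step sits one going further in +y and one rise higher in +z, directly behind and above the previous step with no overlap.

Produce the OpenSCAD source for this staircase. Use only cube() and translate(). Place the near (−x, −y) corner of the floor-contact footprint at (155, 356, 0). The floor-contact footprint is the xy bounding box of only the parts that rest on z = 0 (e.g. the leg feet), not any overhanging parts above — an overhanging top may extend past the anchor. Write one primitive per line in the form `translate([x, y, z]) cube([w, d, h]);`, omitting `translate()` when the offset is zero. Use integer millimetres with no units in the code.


translate([155, 356, 0]) cube([1120, 261, 190]);
translate([155, 617, 190]) cube([1120, 261, 190]);
translate([155, 878, 380]) cube([1120, 261, 190]);
translate([155, 1139, 570]) cube([1120, 261, 190]);
translate([155, 1400, 760]) cube([1120, 261, 190]);
translate([155, 1661, 950]) cube([1120, 261, 190]);


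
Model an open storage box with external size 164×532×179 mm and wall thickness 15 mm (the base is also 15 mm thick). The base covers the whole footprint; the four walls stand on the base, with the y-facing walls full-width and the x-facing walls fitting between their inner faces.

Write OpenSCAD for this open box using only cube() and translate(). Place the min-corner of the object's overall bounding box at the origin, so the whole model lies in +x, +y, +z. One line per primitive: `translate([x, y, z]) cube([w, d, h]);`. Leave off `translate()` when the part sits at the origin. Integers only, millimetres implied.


cube([164, 532, 15]);
translate([0, 0, 15]) cube([164, 15, 164]);
translate([0, 517, 15]) cube([164, 15, 164]);
translate([0, 15, 15]) cube([15, 502, 164]);
translate([149, 15, 15]) cube([15, 502, 164]);


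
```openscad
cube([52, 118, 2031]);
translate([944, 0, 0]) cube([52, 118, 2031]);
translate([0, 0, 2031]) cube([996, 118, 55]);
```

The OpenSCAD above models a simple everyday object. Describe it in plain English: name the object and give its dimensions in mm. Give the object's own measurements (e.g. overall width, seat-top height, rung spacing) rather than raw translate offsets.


A door frame. The clear opening is 892 mm wide and 2031 mm high. Two 52 mm wide jambs, 118 mm deep, stand either side of the opening from the floor to the top of the opening. A 55 mm thick head sits across the top of both jambs, spanning the full outside width of the frame.


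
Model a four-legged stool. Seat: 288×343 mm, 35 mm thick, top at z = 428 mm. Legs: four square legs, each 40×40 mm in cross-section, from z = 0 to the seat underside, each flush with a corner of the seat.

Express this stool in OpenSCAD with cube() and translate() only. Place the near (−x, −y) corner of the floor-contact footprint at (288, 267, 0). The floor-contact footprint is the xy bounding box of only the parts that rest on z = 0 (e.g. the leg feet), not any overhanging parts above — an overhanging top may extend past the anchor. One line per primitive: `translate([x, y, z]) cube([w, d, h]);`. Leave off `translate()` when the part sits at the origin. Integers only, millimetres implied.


// leg_h = 428 - 35 = 393
translate([288, 267, 393]) cube([288, 343, 35]);
translate([288, 267, 0]) cube([40, 40, 393]);
translate([536, 267, 0]) cube([40, 40, 393]);
translate([288, 570, 0]) cube([40, 40, 393]);
translate([536, 570, 0]) cube([40, 40, 393]);


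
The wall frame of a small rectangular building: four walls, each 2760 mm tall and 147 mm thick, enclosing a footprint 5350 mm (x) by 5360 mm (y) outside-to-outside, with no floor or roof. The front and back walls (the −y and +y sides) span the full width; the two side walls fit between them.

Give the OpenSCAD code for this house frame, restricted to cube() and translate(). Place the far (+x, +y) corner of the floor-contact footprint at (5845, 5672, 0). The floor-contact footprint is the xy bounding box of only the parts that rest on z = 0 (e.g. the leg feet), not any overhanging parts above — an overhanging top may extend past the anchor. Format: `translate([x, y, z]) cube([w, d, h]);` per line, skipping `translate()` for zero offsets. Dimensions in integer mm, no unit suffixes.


translate([495, 312, 0]) cube([5350, 147, 2760]);
translate([495, 5525, 0]) cube([5350, 147, 2760]);
translate([495, 459, 0]) cube([147, 5066, 2760]);
translate([5698, 459, 0]) cube([147, 5066, 2760]);


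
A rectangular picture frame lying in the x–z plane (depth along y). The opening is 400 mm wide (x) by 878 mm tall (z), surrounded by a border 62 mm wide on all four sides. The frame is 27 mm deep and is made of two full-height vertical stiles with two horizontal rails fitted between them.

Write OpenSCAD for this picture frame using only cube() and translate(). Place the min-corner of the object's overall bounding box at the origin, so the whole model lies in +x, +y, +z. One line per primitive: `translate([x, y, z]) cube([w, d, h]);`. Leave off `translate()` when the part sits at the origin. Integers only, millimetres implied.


cube([62, 27, 1002]);
translate([462, 0, 0]) cube([62, 27, 1002]);
translate([62, 0, 0]) cube([400, 27, 62]);
translate([62, 0, 940]) cube([400, 27, 62]);
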